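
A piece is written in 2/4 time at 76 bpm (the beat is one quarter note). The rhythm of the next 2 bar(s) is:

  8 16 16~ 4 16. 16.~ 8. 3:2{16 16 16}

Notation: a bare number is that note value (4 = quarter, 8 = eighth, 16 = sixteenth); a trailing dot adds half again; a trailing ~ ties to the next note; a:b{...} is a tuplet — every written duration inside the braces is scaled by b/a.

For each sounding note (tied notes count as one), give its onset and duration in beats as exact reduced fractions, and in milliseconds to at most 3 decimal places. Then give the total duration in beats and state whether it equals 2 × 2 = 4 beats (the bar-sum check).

1) 0.0ms=0b +394.737ms=1/2b
2) 394.737ms=1/2b +197.368ms=1/4b
3) 592.105ms=3/4b +986.842ms=5/4b
4) 1578.947ms=2b +296.053ms=3/8b
5) 1875.0ms=19/8b +888.158ms=9/8b
6) 2763.158ms=7/2b +131.579ms=1/6b
7) 2894.737ms=11/3b +131.579ms=1/6b
8) 3026.316ms=23/6b +131.579ms=1/6b
Σ=4b of 4 (76bpm 2/4) — PASS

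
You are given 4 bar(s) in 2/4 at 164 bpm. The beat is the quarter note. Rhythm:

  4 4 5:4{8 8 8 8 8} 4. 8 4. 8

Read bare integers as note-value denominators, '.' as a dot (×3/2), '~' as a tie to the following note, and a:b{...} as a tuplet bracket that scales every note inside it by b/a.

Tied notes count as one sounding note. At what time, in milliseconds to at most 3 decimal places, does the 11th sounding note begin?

1. 0.0ms @ 0 + 365.854ms (1)
2. 365.854ms @ 1 + 365.854ms (1)
3. 731.707ms @ 2 + 146.341ms (2/5)
4. 878.049ms @ 12/5 + 146.341ms (2/5)
5. 1024.39ms @ 14/5 + 146.341ms (2/5)
6. 1170.732ms @ 16/5 + 146.341ms (2/5)
7. 1317.073ms @ 18/5 + 146.341ms (2/5)
8. 1463.415ms @ 4 + 548.78ms (3/2)
9. 2012.195ms @ 11/2 + 182.927ms (1/2)
10. 2195.122ms @ 6 + 548.78ms (3/2)
11. 2743.902ms @ 15/2 + 182.927ms (1/2)

note 11 onset = 15/2b = 2743.902ms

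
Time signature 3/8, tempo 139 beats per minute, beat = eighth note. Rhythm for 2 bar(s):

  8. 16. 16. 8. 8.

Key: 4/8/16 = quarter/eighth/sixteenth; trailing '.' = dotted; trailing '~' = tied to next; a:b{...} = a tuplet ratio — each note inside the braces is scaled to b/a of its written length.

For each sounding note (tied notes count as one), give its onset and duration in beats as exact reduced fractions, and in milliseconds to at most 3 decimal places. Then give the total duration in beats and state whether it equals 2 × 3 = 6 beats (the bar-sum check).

1) 0.0ms=0b +647.482ms=3/2b
2) 647.482ms=3/2b +323.741ms=3/4b
3) 971.223ms=9/4b +323.741ms=3/4b
4) 1294.964ms=3b +647.482ms=3/2b
5) 1942.446ms=9/2b +647.482ms=3/2b
Σ=6b of 6 (139bpm 3/8) — PASS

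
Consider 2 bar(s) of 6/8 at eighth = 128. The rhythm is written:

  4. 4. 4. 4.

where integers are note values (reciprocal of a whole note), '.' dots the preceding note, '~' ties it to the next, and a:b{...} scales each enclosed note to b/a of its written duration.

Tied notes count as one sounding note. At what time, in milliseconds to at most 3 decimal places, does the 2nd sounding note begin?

note 2 onset = 3b = 1406.25ms

1. 0.0ms @ 0 + 1406.25ms (3)
2. 1406.25ms @ 3 + 1406.25ms (3)
3. 2812.5ms @ 6 + 1406.25ms (3)
4. 4218.75ms @ 9 + 1406.25ms (3)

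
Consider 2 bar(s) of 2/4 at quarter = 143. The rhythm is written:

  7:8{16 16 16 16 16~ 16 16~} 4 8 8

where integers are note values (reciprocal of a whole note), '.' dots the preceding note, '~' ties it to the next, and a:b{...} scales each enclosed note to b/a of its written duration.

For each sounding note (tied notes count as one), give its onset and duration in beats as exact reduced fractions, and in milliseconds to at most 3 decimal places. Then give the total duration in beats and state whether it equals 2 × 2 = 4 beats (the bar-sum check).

1) 0.0ms=0b +119.88ms=2/7b
2) 119.88ms=2/7b +119.88ms=2/7b
3) 239.76ms=4/7b +119.88ms=2/7b
4) 359.64ms=6/7b +119.88ms=2/7b
5) 479.52ms=8/7b +239.76ms=4/7b
6) 719.281ms=12/7b +539.461ms=9/7b
7) 1258.741ms=3b +209.79ms=1/2b
8) 1468.531ms=7/2b +209.79ms=1/2b
Σ=4b of 4 (143bpm 2/4) — PASS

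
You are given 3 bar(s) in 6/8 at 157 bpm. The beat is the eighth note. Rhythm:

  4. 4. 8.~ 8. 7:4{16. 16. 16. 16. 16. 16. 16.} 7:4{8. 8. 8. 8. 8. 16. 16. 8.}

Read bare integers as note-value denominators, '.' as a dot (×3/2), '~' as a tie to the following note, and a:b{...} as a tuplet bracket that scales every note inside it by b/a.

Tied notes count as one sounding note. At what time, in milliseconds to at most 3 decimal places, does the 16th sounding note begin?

1. 0.0ms @ 0 + 1146.497ms (3)
2. 1146.497ms @ 3 + 1146.497ms (3)
3. 2292.994ms @ 6 + 1146.497ms (3)
4. 3439.49ms @ 9 + 163.785ms (3/7)
5. 3603.276ms @ 66/7 + 163.785ms (3/7)
6. 3767.061ms @ 69/7 + 163.785ms (3/7)
7. 3930.846ms @ 72/7 + 163.785ms (3/7)
8. 4094.631ms @ 75/7 + 163.785ms (3/7)
9. 4258.417ms @ 78/7 + 163.785ms (3/7)
10. 4422.202ms @ 81/7 + 163.785ms (3/7)
11. 4585.987ms @ 12 + 327.571ms (6/7)
12. 4913.558ms @ 90/7 + 327.571ms (6/7)
13. 5241.128ms @ 96/7 + 327.571ms (6/7)
14. 5568.699ms @ 102/7 + 327.571ms (6/7)
15. 5896.269ms @ 108/7 + 327.571ms (6/7)
16. 6223.84ms @ 114/7 + 163.785ms (3/7)
17. 6387.625ms @ 117/7 + 163.785ms (3/7)
18. 6551.41ms @ 120/7 + 327.571ms (6/7)

note 16 onset = 114/7b = 6223.84ms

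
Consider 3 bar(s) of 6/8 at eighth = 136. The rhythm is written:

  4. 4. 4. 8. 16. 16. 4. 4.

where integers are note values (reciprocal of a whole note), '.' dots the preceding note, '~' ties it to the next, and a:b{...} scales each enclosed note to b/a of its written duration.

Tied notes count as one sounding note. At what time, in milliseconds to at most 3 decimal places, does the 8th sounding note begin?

1. 0.0ms @ 0 + 1323.529ms (3)
2. 1323.529ms @ 3 + 1323.529ms (3)
3. 2647.059ms @ 6 + 1323.529ms (3)
4. 3970.588ms @ 9 + 661.765ms (3/2)
5. 4632.353ms @ 21/2 + 330.882ms (3/4)
6. 4963.235ms @ 45/4 + 330.882ms (3/4)
7. 5294.118ms @ 12 + 1323.529ms (3)
8. 6617.647ms @ 15 + 1323.529ms (3)

note 8 onset = 15b = 6617.647ms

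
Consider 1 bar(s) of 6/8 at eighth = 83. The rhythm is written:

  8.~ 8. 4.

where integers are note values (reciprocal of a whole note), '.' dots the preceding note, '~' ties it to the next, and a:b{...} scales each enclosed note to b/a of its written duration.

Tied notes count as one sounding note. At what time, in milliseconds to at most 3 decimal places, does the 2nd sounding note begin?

1. 0.0ms @ 0 + 2168.675ms (3)
2. 2168.675ms @ 3 + 2168.675ms (3)

note 2 onset = 3b = 2168.675ms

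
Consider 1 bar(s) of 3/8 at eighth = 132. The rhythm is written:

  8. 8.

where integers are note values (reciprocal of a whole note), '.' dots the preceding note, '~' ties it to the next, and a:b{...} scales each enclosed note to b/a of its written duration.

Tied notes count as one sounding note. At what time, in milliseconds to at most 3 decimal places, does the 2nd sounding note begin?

note 2 onset = 3/2b = 681.818ms

1. 0.0ms @ 0 + 681.818ms (3/2)
2. 681.818ms @ 3/2 + 681.818ms (3/2)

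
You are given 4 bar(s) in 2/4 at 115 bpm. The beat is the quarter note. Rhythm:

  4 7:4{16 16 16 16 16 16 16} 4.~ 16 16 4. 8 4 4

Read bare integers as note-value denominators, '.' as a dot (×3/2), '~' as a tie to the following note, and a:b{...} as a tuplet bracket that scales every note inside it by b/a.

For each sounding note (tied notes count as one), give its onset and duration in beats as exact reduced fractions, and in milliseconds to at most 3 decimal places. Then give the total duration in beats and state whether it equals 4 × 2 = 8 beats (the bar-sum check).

1) 0.0ms=0b +521.739ms=1b
2) 521.739ms=1b +74.534ms=1/7b
3) 596.273ms=8/7b +74.534ms=1/7b
4) 670.807ms=9/7b +74.534ms=1/7b
5) 745.342ms=10/7b +74.534ms=1/7b
6) 819.876ms=11/7b +74.534ms=1/7b
7) 894.41ms=12/7b +74.534ms=1/7b
8) 968.944ms=13/7b +74.534ms=1/7b
9) 1043.478ms=2b +913.043ms=7/4b
10) 1956.522ms=15/4b +130.435ms=1/4b
11) 2086.957ms=4b +782.609ms=3/2b
12) 2869.565ms=11/2b +260.87ms=1/2b
13) 3130.435ms=6b +521.739ms=1b
14) 3652.174ms=7b +521.739ms=1b
Σ=8b of 8 (115bpm 2/4) — PASS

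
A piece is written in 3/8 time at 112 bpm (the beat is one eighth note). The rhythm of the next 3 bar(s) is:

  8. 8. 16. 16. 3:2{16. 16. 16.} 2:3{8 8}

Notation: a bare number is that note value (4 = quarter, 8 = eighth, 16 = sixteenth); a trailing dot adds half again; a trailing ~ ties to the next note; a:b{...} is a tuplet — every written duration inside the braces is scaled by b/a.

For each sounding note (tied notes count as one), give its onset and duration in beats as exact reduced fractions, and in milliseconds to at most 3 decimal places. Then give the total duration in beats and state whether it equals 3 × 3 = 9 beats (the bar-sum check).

1) 0.0ms=0b +803.571ms=3/2b
2) 803.571ms=3/2b +803.571ms=3/2b
3) 1607.143ms=3b +401.786ms=3/4b
4) 2008.929ms=15/4b +401.786ms=3/4b
5) 2410.714ms=9/2b +267.857ms=1/2b
6) 2678.571ms=5b +267.857ms=1/2b
7) 2946.429ms=11/2b +267.857ms=1/2b
8) 3214.286ms=6b +803.571ms=3/2b
9) 4017.857ms=15/2b +803.571ms=3/2b
Σ=9b of 9 (112bpm 3/8) — PASS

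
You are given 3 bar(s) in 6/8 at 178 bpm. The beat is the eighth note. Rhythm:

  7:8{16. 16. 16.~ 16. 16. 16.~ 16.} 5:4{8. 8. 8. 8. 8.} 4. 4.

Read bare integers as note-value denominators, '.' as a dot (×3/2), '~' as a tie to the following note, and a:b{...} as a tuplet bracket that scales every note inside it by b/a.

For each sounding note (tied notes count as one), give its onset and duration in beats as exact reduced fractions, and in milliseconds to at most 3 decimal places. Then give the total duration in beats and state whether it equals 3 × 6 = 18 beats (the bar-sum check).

1) 0.0ms=0b +288.925ms=6/7b
2) 288.925ms=6/7b +288.925ms=6/7b
3) 577.849ms=12/7b +577.849ms=12/7b
4) 1155.698ms=24/7b +288.925ms=6/7b
5) 1444.623ms=30/7b +577.849ms=12/7b
6) 2022.472ms=6b +404.494ms=6/5b
7) 2426.966ms=36/5b +404.494ms=6/5b
8) 2831.461ms=42/5b +404.494ms=6/5b
9) 3235.955ms=48/5b +404.494ms=6/5b
10) 3640.449ms=54/5b +404.494ms=6/5b
11) 4044.944ms=12b +1011.236ms=3b
12) 5056.18ms=15b +1011.236ms=3b
Σ=18b of 18 (178bpm 6/8) — PASS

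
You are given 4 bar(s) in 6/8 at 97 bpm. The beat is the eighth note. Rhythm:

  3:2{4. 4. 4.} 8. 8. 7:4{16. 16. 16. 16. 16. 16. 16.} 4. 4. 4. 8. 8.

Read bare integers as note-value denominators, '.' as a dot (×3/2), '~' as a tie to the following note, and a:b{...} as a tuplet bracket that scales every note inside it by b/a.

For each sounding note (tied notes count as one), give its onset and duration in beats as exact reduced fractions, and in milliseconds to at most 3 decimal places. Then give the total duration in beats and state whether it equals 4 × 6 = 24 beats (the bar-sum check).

1) 0.0ms=0b +1237.113ms=2b
2) 1237.113ms=2b +1237.113ms=2b
3) 2474.227ms=4b +1237.113ms=2b
4) 3711.34ms=6b +927.835ms=3/2b
5) 4639.175ms=15/2b +927.835ms=3/2b
6) 5567.01ms=9b +265.096ms=3/7b
7) 5832.106ms=66/7b +265.096ms=3/7b
8) 6097.202ms=69/7b +265.096ms=3/7b
9) 6362.297ms=72/7b +265.096ms=3/7b
10) 6627.393ms=75/7b +265.096ms=3/7b
11) 6892.489ms=78/7b +265.096ms=3/7b
12) 7157.585ms=81/7b +265.096ms=3/7b
13) 7422.68ms=12b +1855.67ms=3b
14) 9278.351ms=15b +1855.67ms=3b
15) 11134.021ms=18b +1855.67ms=3b
16) 12989.691ms=21b +927.835ms=3/2b
17) 13917.526ms=45/2b +927.835ms=3/2b
Σ=24b of 24 (97bpm 6/8) — PASS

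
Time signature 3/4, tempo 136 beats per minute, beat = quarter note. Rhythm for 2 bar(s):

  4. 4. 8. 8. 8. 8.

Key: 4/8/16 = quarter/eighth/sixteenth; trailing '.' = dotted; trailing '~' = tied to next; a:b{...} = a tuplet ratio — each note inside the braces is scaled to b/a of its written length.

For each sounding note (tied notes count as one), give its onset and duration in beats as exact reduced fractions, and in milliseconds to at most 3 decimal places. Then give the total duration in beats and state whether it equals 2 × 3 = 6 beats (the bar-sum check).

1) 0.0ms=0b +661.765ms=3/2b
2) 661.765ms=3/2b +661.765ms=3/2b
3) 1323.529ms=3b +330.882ms=3/4b
4) 1654.412ms=15/4b +330.882ms=3/4b
5) 1985.294ms=9/2b +330.882ms=3/4b
6) 2316.176ms=21/4b +330.882ms=3/4b
Σ=6b of 6 (136bpm 3/4) — PASS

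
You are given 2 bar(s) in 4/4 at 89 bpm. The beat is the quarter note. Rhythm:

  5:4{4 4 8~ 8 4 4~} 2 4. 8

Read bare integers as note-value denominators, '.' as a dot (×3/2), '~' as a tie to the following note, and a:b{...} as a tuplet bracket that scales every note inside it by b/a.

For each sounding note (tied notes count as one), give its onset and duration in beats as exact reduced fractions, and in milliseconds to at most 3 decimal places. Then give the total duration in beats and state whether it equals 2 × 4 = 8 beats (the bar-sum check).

1) 0.0ms=0b +539.326ms=4/5b
2) 539.326ms=4/5b +539.326ms=4/5b
3) 1078.652ms=8/5b +539.326ms=4/5b
4) 1617.978ms=12/5b +539.326ms=4/5b
5) 2157.303ms=16/5b +1887.64ms=14/5b
6) 4044.944ms=6b +1011.236ms=3/2b
7) 5056.18ms=15/2b +337.079ms=1/2b
Σ=8b of 8 (89bpm 4/4) — PASS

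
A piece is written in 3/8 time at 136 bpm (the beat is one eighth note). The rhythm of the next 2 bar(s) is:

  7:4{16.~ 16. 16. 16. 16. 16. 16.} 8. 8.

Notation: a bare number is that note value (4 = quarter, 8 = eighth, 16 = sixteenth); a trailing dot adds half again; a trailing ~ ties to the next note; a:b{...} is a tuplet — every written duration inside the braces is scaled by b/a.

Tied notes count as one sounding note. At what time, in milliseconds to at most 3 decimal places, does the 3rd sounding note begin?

note 3 onset = 9/7b = 567.227ms

1. 0.0ms @ 0 + 378.151ms (6/7)
2. 378.151ms @ 6/7 + 189.076ms (3/7)
3. 567.227ms @ 9/7 + 189.076ms (3/7)
4. 756.303ms @ 12/7 + 189.076ms (3/7)
5. 945.378ms @ 15/7 + 189.076ms (3/7)
6. 1134.454ms @ 18/7 + 189.076ms (3/7)
7. 1323.529ms @ 3 + 661.765ms (3/2)
8. 1985.294ms @ 9/2 + 661.765ms (3/2)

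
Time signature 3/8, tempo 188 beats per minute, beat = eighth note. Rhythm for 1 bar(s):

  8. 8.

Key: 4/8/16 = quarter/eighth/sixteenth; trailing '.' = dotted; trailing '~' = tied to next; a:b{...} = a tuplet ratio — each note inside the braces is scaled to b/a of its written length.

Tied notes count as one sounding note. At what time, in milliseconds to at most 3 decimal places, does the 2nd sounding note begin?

1. 0.0ms @ 0 + 478.723ms (3/2)
2. 478.723ms @ 3/2 + 478.723ms (3/2)

note 2 onset = 3/2b = 478.723ms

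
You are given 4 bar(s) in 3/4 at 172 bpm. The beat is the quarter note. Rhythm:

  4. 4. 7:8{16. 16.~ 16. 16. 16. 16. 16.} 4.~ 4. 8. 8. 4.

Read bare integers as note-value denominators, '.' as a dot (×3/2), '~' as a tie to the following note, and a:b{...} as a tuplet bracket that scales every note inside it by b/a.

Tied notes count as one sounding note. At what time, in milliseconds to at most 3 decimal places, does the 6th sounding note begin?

1. 0.0ms @ 0 + 523.256ms (3/2)
2. 523.256ms @ 3/2 + 523.256ms (3/2)
3. 1046.512ms @ 3 + 149.502ms (3/7)
4. 1196.013ms @ 24/7 + 299.003ms (6/7)
5. 1495.017ms @ 30/7 + 149.502ms (3/7)
6. 1644.518ms @ 33/7 + 149.502ms (3/7)
7. 1794.02ms @ 36/7 + 149.502ms (3/7)
8. 1943.522ms @ 39/7 + 149.502ms (3/7)
9. 2093.023ms @ 6 + 1046.512ms (3)
10. 3139.535ms @ 9 + 261.628ms (3/4)
11. 3401.163ms @ 39/4 + 261.628ms (3/4)
12. 3662.791ms @ 21/2 + 523.256ms (3/2)

note 6 onset = 33/7b = 1644.518ms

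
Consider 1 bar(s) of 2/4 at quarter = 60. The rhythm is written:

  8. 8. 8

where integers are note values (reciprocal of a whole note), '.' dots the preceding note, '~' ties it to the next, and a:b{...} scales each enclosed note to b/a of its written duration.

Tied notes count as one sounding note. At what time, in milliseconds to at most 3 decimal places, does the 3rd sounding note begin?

1. 0.0ms @ 0 + 750.0ms (3/4)
2. 750.0ms @ 3/4 + 750.0ms (3/4)
3. 1500.0ms @ 3/2 + 500.0ms (1/2)

note 3 onset = 3/2b = 1500.0ms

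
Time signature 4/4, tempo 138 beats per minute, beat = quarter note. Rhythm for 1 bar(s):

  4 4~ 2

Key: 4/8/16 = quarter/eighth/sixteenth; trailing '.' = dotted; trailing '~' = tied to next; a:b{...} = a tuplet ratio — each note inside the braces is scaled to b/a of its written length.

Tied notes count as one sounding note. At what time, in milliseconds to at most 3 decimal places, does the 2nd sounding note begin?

1. 0.0ms @ 0 + 434.783ms (1)
2. 434.783ms @ 1 + 1304.348ms (3)

note 2 onset = 1b = 434.783ms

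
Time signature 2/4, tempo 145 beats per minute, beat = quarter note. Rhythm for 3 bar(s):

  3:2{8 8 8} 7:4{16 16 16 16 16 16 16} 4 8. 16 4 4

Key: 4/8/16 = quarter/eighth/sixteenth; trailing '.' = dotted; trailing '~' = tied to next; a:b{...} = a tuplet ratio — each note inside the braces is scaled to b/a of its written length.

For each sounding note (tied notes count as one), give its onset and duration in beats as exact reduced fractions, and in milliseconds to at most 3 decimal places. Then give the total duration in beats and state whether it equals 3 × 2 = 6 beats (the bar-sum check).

1) 0.0ms=0b +137.931ms=1/3b
2) 137.931ms=1/3b +137.931ms=1/3b
3) 275.862ms=2/3b +137.931ms=1/3b
4) 413.793ms=1b +59.113ms=1/7b
5) 472.906ms=8/7b +59.113ms=1/7b
6) 532.02ms=9/7b +59.113ms=1/7b
7) 591.133ms=10/7b +59.113ms=1/7b
8) 650.246ms=11/7b +59.113ms=1/7b
9) 709.36ms=12/7b +59.113ms=1/7b
10) 768.473ms=13/7b +59.113ms=1/7b
11) 827.586ms=2b +413.793ms=1b
12) 1241.379ms=3b +310.345ms=3/4b
13) 1551.724ms=15/4b +103.448ms=1/4b
14) 1655.172ms=4b +413.793ms=1b
15) 2068.966ms=5b +413.793ms=1b
Σ=6b of 6 (145bpm 2/4) — PASS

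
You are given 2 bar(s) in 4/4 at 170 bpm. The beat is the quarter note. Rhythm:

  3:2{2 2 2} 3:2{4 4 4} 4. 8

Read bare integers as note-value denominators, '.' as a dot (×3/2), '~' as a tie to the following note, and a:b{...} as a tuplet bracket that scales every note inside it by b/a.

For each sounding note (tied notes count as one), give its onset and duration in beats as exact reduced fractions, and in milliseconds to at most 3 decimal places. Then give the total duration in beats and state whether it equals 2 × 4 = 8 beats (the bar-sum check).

1) 0.0ms=0b +470.588ms=4/3b
2) 470.588ms=4/3b +470.588ms=4/3b
3) 941.176ms=8/3b +470.588ms=4/3b
4) 1411.765ms=4b +235.294ms=2/3b
5) 1647.059ms=14/3b +235.294ms=2/3b
6) 1882.353ms=16/3b +235.294ms=2/3b
7) 2117.647ms=6b +529.412ms=3/2b
8) 2647.059ms=15/2b +176.471ms=1/2b
Σ=8b of 8 (170bpm 4/4) — PASS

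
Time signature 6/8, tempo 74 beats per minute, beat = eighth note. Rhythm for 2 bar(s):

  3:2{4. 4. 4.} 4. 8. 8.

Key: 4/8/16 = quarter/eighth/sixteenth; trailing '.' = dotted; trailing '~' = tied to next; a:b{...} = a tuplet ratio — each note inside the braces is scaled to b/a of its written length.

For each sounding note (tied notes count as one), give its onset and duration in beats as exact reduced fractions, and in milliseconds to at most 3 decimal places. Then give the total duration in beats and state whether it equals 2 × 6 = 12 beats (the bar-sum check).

1) 0.0ms=0b +1621.622ms=2b
2) 1621.622ms=2b +1621.622ms=2b
3) 3243.243ms=4b +1621.622ms=2b
4) 4864.865ms=6b +2432.432ms=3b
5) 7297.297ms=9b +1216.216ms=3/2b
6) 8513.514ms=21/2b +1216.216ms=3/2b
Σ=12b of 12 (74bpm 6/8) — PASS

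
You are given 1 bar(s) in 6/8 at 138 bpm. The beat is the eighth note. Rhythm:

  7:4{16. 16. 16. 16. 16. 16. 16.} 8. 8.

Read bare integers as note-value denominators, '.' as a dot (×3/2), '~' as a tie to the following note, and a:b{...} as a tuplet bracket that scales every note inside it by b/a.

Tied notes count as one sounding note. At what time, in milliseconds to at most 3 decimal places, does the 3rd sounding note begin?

note 3 onset = 6/7b = 372.671ms

1. 0.0ms @ 0 + 186.335ms (3/7)
2. 186.335ms @ 3/7 + 186.335ms (3/7)
3. 372.671ms @ 6/7 + 186.335ms (3/7)
4. 559.006ms @ 9/7 + 186.335ms (3/7)
5. 745.342ms @ 12/7 + 186.335ms (3/7)
6. 931.677ms @ 15/7 + 186.335ms (3/7)
7. 1118.012ms @ 18/7 + 186.335ms (3/7)
8. 1304.348ms @ 3 + 652.174ms (3/2)
9. 1956.522ms @ 9/2 + 652.174ms (3/2)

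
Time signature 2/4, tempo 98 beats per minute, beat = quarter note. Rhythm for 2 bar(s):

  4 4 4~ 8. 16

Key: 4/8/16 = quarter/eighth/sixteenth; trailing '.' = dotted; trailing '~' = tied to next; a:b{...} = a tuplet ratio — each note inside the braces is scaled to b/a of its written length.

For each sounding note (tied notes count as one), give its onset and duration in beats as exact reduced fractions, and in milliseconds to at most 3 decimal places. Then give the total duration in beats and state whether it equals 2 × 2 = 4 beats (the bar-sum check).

1) 0.0ms=0b +612.245ms=1b
2) 612.245ms=1b +612.245ms=1b
3) 1224.49ms=2b +1071.429ms=7/4b
4) 2295.918ms=15/4b +153.061ms=1/4b
Σ=4b of 4 (98bpm 2/4) — PASS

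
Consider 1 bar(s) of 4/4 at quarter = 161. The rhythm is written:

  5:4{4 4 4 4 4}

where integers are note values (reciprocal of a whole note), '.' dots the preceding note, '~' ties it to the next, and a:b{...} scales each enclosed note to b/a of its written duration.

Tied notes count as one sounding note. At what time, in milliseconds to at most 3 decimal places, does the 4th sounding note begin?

note 4 onset = 12/5b = 894.41ms

1. 0.0ms @ 0 + 298.137ms (4/5)
2. 298.137ms @ 4/5 + 298.137ms (4/5)
3. 596.273ms @ 8/5 + 298.137ms (4/5)
4. 894.41ms @ 12/5 + 298.137ms (4/5)
5. 1192.547ms @ 16/5 + 298.137ms (4/5)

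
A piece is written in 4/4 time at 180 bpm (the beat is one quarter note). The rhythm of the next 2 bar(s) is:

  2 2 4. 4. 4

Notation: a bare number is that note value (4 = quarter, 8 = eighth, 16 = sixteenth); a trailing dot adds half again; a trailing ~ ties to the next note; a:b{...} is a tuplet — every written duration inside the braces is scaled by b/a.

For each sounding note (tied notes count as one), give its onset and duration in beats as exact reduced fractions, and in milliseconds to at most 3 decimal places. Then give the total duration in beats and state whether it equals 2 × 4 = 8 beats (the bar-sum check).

1) 0.0ms=0b +666.667ms=2b
2) 666.667ms=2b +666.667ms=2b
3) 1333.333ms=4b +500.0ms=3/2b
4) 1833.333ms=11/2b +500.0ms=3/2b
5) 2333.333ms=7b +333.333ms=1b
Σ=8b of 8 (180bpm 4/4) — PASS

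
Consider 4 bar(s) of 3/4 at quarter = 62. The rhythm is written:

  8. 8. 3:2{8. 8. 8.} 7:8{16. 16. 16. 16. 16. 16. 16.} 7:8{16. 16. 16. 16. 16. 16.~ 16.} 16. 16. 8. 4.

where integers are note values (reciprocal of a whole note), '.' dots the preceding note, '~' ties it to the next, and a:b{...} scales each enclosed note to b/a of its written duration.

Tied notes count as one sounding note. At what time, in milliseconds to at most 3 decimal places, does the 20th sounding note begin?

1. 0.0ms @ 0 + 725.806ms (3/4)
2. 725.806ms @ 3/4 + 725.806ms (3/4)
3. 1451.613ms @ 3/2 + 483.871ms (1/2)
4. 1935.484ms @ 2 + 483.871ms (1/2)
5. 2419.355ms @ 5/2 + 483.871ms (1/2)
6. 2903.226ms @ 3 + 414.747ms (3/7)
7. 3317.972ms @ 24/7 + 414.747ms (3/7)
8. 3732.719ms @ 27/7 + 414.747ms (3/7)
9. 4147.465ms @ 30/7 + 414.747ms (3/7)
10. 4562.212ms @ 33/7 + 414.747ms (3/7)
11. 4976.959ms @ 36/7 + 414.747ms (3/7)
12. 5391.705ms @ 39/7 + 414.747ms (3/7)
13. 5806.452ms @ 6 + 414.747ms (3/7)
14. 6221.198ms @ 45/7 + 414.747ms (3/7)
15. 6635.945ms @ 48/7 + 414.747ms (3/7)
16. 7050.691ms @ 51/7 + 414.747ms (3/7)
17. 7465.438ms @ 54/7 + 414.747ms (3/7)
18. 7880.184ms @ 57/7 + 829.493ms (6/7)
19. 8709.677ms @ 9 + 362.903ms (3/8)
20. 9072.581ms @ 75/8 + 362.903ms (3/8)
21. 9435.484ms @ 39/4 + 725.806ms (3/4)
22. 10161.29ms @ 21/2 + 1451.613ms (3/2)

note 20 onset = 75/8b = 9072.581ms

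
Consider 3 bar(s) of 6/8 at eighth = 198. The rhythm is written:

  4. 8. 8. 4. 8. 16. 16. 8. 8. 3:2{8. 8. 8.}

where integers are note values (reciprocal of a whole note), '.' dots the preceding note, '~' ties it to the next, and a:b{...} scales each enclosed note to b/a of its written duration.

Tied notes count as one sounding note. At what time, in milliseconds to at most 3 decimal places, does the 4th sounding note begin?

1. 0.0ms @ 0 + 909.091ms (3)
2. 909.091ms @ 3 + 454.545ms (3/2)
3. 1363.636ms @ 9/2 + 454.545ms (3/2)
4. 1818.182ms @ 6 + 909.091ms (3)
5. 2727.273ms @ 9 + 454.545ms (3/2)
6. 3181.818ms @ 21/2 + 227.273ms (3/4)
7. 3409.091ms @ 45/4 + 227.273ms (3/4)
8. 3636.364ms @ 12 + 454.545ms (3/2)
9. 4090.909ms @ 27/2 + 454.545ms (3/2)
10. 4545.455ms @ 15 + 303.03ms (1)
11. 4848.485ms @ 16 + 303.03ms (1)
12. 5151.515ms @ 17 + 303.03ms (1)

note 4 onset = 6b = 1818.182ms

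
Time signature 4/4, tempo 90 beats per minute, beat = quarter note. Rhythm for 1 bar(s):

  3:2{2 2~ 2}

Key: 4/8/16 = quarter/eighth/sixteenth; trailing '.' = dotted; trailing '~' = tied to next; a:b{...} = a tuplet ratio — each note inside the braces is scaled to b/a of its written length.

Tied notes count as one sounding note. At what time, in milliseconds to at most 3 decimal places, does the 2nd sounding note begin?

note 2 onset = 4/3b = 888.889ms

1. 0.0ms @ 0 + 888.889ms (4/3)
2. 888.889ms @ 4/3 + 1777.778ms (8/3)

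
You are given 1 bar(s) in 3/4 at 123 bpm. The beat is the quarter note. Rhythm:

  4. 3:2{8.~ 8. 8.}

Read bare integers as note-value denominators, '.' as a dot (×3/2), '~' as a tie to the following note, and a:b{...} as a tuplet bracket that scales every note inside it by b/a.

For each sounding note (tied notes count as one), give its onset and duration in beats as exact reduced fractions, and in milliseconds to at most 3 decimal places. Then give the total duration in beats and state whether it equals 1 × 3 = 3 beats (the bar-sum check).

1) 0.0ms=0b +731.707ms=3/2b
2) 731.707ms=3/2b +487.805ms=1b
3) 1219.512ms=5/2b +243.902ms=1/2b
Σ=3b of 3 (123bpm 3/4) — PASS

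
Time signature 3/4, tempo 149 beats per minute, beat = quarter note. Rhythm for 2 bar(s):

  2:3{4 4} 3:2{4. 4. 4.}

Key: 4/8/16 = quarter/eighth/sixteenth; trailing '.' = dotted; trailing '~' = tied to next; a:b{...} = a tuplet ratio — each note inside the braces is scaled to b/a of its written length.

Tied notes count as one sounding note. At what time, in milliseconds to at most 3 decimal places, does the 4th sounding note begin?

1. 0.0ms @ 0 + 604.027ms (3/2)
2. 604.027ms @ 3/2 + 604.027ms (3/2)
3. 1208.054ms @ 3 + 402.685ms (1)
4. 1610.738ms @ 4 + 402.685ms (1)
5. 2013.423ms @ 5 + 402.685ms (1)

note 4 onset = 4b = 1610.738ms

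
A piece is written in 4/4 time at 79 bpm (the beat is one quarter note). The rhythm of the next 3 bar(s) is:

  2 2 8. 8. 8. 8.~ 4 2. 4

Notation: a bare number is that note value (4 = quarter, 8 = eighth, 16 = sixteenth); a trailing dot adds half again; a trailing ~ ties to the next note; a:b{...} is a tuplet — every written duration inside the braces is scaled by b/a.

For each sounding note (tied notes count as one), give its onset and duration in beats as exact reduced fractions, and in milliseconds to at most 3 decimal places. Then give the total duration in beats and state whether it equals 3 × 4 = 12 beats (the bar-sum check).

1) 0.0ms=0b +1518.987ms=2b
2) 1518.987ms=2b +1518.987ms=2b
3) 3037.975ms=4b +569.62ms=3/4b
4) 3607.595ms=19/4b +569.62ms=3/4b
5) 4177.215ms=11/2b +569.62ms=3/4b
6) 4746.835ms=25/4b +1329.114ms=7/4b
7) 6075.949ms=8b +2278.481ms=3b
8) 8354.43ms=11b +759.494ms=1b
Σ=12b of 12 (79bpm 4/4) — PASS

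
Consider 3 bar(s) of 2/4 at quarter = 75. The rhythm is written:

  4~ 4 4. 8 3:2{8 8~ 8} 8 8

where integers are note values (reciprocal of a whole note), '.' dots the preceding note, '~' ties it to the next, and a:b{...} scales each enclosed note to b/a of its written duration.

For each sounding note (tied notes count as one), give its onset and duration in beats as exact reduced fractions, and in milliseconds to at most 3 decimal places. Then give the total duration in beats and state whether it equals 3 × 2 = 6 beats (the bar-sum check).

1) 0.0ms=0b +1600.0ms=2b
2) 1600.0ms=2b +1200.0ms=3/2b
3) 2800.0ms=7/2b +400.0ms=1/2b
4) 3200.0ms=4b +266.667ms=1/3b
5) 3466.667ms=13/3b +533.333ms=2/3b
6) 4000.0ms=5b +400.0ms=1/2b
7) 4400.0ms=11/2b +400.0ms=1/2b
Σ=6b of 6 (75bpm 2/4) — PASS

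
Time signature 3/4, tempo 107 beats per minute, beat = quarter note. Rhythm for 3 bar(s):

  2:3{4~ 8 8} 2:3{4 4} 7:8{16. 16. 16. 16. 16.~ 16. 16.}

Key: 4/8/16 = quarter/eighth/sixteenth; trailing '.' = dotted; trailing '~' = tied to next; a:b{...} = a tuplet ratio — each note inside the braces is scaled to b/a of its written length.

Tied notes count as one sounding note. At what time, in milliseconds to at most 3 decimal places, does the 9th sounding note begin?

1. 0.0ms @ 0 + 1261.682ms (9/4)
2. 1261.682ms @ 9/4 + 420.561ms (3/4)
3. 1682.243ms @ 3 + 841.121ms (3/2)
4. 2523.364ms @ 9/2 + 841.121ms (3/2)
5. 3364.486ms @ 6 + 240.32ms (3/7)
6. 3604.806ms @ 45/7 + 240.32ms (3/7)
7. 3845.127ms @ 48/7 + 240.32ms (3/7)
8. 4085.447ms @ 51/7 + 240.32ms (3/7)
9. 4325.768ms @ 54/7 + 480.641ms (6/7)
10. 4806.409ms @ 60/7 + 240.32ms (3/7)

note 9 onset = 54/7b = 4325.768ms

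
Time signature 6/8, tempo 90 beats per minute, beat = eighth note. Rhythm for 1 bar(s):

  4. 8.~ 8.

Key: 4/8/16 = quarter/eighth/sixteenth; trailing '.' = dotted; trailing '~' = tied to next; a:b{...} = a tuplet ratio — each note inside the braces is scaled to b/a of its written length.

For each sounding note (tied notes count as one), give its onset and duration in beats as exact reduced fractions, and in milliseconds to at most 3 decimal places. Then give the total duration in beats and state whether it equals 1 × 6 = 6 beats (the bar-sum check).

1) 0.0ms=0b +2000.0ms=3b
2) 2000.0ms=3b +2000.0ms=3b
Σ=6b of 6 (90bpm 6/8) — PASS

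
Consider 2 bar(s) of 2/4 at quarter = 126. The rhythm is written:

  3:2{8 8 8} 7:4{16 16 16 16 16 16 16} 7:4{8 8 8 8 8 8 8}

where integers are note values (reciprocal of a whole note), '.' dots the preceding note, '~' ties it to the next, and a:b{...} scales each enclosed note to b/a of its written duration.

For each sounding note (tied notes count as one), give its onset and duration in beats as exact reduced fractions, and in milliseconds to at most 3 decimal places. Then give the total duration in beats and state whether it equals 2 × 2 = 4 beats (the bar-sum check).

1) 0.0ms=0b +158.73ms=1/3b
2) 158.73ms=1/3b +158.73ms=1/3b
3) 317.46ms=2/3b +158.73ms=1/3b
4) 476.19ms=1b +68.027ms=1/7b
5) 544.218ms=8/7b +68.027ms=1/7b
6) 612.245ms=9/7b +68.027ms=1/7b
7) 680.272ms=10/7b +68.027ms=1/7b
8) 748.299ms=11/7b +68.027ms=1/7b
9) 816.327ms=12/7b +68.027ms=1/7b
10) 884.354ms=13/7b +68.027ms=1/7b
11) 952.381ms=2b +136.054ms=2/7b
12) 1088.435ms=16/7b +136.054ms=2/7b
13) 1224.49ms=18/7b +136.054ms=2/7b
14) 1360.544ms=20/7b +136.054ms=2/7b
15) 1496.599ms=22/7b +136.054ms=2/7b
16) 1632.653ms=24/7b +136.054ms=2/7b
17) 1768.707ms=26/7b +136.054ms=2/7b
Σ=4b of 4 (126bpm 2/4) — PASS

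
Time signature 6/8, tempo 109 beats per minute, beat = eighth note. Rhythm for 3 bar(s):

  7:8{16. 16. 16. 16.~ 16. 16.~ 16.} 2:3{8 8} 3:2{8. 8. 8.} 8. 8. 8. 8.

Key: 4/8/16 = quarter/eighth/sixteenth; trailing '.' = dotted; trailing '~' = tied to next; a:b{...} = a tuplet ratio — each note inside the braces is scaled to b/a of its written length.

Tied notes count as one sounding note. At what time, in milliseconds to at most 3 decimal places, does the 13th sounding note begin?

1. 0.0ms @ 0 + 471.822ms (6/7)
2. 471.822ms @ 6/7 + 471.822ms (6/7)
3. 943.644ms @ 12/7 + 471.822ms (6/7)
4. 1415.465ms @ 18/7 + 943.644ms (12/7)
5. 2359.109ms @ 30/7 + 943.644ms (12/7)
6. 3302.752ms @ 6 + 825.688ms (3/2)
7. 4128.44ms @ 15/2 + 825.688ms (3/2)
8. 4954.128ms @ 9 + 550.459ms (1)
9. 5504.587ms @ 10 + 550.459ms (1)
10. 6055.046ms @ 11 + 550.459ms (1)
11. 6605.505ms @ 12 + 825.688ms (3/2)
12. 7431.193ms @ 27/2 + 825.688ms (3/2)
13. 8256.881ms @ 15 + 825.688ms (3/2)
14. 9082.569ms @ 33/2 + 825.688ms (3/2)

note 13 onset = 15b = 8256.881ms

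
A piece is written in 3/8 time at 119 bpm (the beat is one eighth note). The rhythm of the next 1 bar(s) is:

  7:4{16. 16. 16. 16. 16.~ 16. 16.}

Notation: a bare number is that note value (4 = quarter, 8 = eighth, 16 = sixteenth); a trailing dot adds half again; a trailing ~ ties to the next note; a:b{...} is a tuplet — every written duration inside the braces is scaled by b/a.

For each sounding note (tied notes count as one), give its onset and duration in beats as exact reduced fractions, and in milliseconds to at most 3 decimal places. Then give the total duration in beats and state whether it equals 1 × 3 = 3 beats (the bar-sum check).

1) 0.0ms=0b +216.086ms=3/7b
2) 216.086ms=3/7b +216.086ms=3/7b
3) 432.173ms=6/7b +216.086ms=3/7b
4) 648.259ms=9/7b +216.086ms=3/7b
5) 864.346ms=12/7b +432.173ms=6/7b
6) 1296.519ms=18/7b +216.086ms=3/7b
Σ=3b of 3 (119bpm 3/8) — PASS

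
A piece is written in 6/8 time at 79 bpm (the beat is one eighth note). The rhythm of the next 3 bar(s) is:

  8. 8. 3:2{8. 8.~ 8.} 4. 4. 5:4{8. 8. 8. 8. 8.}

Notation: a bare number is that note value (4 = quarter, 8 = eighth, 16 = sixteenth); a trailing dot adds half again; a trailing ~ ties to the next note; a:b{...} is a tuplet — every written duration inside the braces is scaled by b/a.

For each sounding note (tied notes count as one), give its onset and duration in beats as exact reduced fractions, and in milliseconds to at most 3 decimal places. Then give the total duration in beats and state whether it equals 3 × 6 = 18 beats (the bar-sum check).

1) 0.0ms=0b +1139.241ms=3/2b
2) 1139.241ms=3/2b +1139.241ms=3/2b
3) 2278.481ms=3b +759.494ms=1b
4) 3037.975ms=4b +1518.987ms=2b
5) 4556.962ms=6b +2278.481ms=3b
6) 6835.443ms=9b +2278.481ms=3b
7) 9113.924ms=12b +911.392ms=6/5b
8) 10025.316ms=66/5b +911.392ms=6/5b
9) 10936.709ms=72/5b +911.392ms=6/5b
10) 11848.101ms=78/5b +911.392ms=6/5b
11) 12759.494ms=84/5b +911.392ms=6/5b
Σ=18b of 18 (79bpm 6/8) — PASS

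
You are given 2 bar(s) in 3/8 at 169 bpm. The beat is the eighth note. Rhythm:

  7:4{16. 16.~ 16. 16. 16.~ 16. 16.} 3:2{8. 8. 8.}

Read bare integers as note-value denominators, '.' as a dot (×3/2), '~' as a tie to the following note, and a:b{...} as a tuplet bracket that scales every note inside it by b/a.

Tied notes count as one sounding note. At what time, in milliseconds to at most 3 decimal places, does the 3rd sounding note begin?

1. 0.0ms @ 0 + 152.156ms (3/7)
2. 152.156ms @ 3/7 + 304.311ms (6/7)
3. 456.467ms @ 9/7 + 152.156ms (3/7)
4. 608.622ms @ 12/7 + 304.311ms (6/7)
5. 912.933ms @ 18/7 + 152.156ms (3/7)
6. 1065.089ms @ 3 + 355.03ms (1)
7. 1420.118ms @ 4 + 355.03ms (1)
8. 1775.148ms @ 5 + 355.03ms (1)

note 3 onset = 9/7b = 456.467ms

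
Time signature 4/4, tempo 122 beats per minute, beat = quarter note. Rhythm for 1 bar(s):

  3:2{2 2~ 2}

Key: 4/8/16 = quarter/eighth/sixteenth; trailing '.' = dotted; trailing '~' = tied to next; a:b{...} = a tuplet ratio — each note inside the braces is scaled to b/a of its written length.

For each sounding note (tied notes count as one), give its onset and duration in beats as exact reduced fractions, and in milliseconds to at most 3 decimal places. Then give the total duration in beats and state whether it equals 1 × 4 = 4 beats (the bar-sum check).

1) 0.0ms=0b +655.738ms=4/3b
2) 655.738ms=4/3b +1311.475ms=8/3b
Σ=4b of 4 (122bpm 4/4) — PASS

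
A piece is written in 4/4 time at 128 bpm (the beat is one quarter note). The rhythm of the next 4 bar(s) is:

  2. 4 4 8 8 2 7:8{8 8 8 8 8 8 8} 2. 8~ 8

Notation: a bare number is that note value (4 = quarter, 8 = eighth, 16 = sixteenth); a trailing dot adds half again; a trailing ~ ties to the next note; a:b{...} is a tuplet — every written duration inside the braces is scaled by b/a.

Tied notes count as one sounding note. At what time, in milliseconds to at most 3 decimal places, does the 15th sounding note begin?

note 15 onset = 15b = 7031.25ms

1. 0.0ms @ 0 + 1406.25ms (3)
2. 1406.25ms @ 3 + 468.75ms (1)
3. 1875.0ms @ 4 + 468.75ms (1)
4. 2343.75ms @ 5 + 234.375ms (1/2)
5. 2578.125ms @ 11/2 + 234.375ms (1/2)
6. 2812.5ms @ 6 + 937.5ms (2)
7. 3750.0ms @ 8 + 267.857ms (4/7)
8. 4017.857ms @ 60/7 + 267.857ms (4/7)
9. 4285.714ms @ 64/7 + 267.857ms (4/7)
10. 4553.571ms @ 68/7 + 267.857ms (4/7)
11. 4821.429ms @ 72/7 + 267.857ms (4/7)
12. 5089.286ms @ 76/7 + 267.857ms (4/7)
13. 5357.143ms @ 80/7 + 267.857ms (4/7)
14. 5625.0ms @ 12 + 1406.25ms (3)
15. 7031.25ms @ 15 + 468.75ms (1)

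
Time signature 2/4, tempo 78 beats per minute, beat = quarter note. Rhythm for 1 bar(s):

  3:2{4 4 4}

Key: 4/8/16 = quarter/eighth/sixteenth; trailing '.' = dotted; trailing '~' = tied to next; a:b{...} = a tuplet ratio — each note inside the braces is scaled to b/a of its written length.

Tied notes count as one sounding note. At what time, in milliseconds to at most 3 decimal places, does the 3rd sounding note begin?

note 3 onset = 4/3b = 1025.641ms

1. 0.0ms @ 0 + 512.821ms (2/3)
2. 512.821ms @ 2/3 + 512.821ms (2/3)
3. 1025.641ms @ 4/3 + 512.821ms (2/3)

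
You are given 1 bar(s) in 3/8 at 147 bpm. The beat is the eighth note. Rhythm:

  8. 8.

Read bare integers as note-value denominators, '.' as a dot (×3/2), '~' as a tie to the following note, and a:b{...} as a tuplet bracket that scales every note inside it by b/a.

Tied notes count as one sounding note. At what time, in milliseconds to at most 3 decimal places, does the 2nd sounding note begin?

1. 0.0ms @ 0 + 612.245ms (3/2)
2. 612.245ms @ 3/2 + 612.245ms (3/2)

note 2 onset = 3/2b = 612.245ms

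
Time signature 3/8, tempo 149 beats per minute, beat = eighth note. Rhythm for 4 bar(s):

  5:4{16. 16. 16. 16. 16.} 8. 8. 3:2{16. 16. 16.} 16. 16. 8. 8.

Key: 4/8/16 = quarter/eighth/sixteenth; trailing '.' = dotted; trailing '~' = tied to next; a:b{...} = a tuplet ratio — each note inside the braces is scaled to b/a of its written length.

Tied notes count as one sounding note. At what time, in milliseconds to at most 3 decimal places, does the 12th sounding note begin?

1. 0.0ms @ 0 + 241.611ms (3/5)
2. 241.611ms @ 3/5 + 241.611ms (3/5)
3. 483.221ms @ 6/5 + 241.611ms (3/5)
4. 724.832ms @ 9/5 + 241.611ms (3/5)
5. 966.443ms @ 12/5 + 241.611ms (3/5)
6. 1208.054ms @ 3 + 604.027ms (3/2)
7. 1812.081ms @ 9/2 + 604.027ms (3/2)
8. 2416.107ms @ 6 + 201.342ms (1/2)
9. 2617.45ms @ 13/2 + 201.342ms (1/2)
10. 2818.792ms @ 7 + 201.342ms (1/2)
11. 3020.134ms @ 15/2 + 302.013ms (3/4)
12. 3322.148ms @ 33/4 + 302.013ms (3/4)
13. 3624.161ms @ 9 + 604.027ms (3/2)
14. 4228.188ms @ 21/2 + 604.027ms (3/2)

note 12 onset = 33/4b = 3322.148ms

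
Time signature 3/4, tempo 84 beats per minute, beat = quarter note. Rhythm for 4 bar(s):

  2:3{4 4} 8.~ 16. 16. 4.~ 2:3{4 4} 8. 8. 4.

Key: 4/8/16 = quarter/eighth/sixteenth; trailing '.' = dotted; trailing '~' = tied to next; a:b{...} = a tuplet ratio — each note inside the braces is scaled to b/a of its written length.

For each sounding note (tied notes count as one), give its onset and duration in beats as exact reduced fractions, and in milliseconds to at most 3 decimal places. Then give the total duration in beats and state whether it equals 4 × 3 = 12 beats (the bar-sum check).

1) 0.0ms=0b +1071.429ms=3/2b
2) 1071.429ms=3/2b +1071.429ms=3/2b
3) 2142.857ms=3b +803.571ms=9/8b
4) 2946.429ms=33/8b +267.857ms=3/8b
5) 3214.286ms=9/2b +2142.857ms=3b
6) 5357.143ms=15/2b +1071.429ms=3/2b
7) 6428.571ms=9b +535.714ms=3/4b
8) 6964.286ms=39/4b +535.714ms=3/4b
9) 7500.0ms=21/2b +1071.429ms=3/2b
Σ=12b of 12 (84bpm 3/4) — PASS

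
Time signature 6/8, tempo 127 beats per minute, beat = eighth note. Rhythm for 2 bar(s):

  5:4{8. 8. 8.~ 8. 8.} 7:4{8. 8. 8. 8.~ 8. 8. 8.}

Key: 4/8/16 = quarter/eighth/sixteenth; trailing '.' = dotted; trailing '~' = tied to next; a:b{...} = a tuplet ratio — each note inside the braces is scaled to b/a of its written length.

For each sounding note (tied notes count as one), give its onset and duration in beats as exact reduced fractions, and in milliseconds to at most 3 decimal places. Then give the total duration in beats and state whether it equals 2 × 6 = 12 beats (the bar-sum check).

1) 0.0ms=0b +566.929ms=6/5b
2) 566.929ms=6/5b +566.929ms=6/5b
3) 1133.858ms=12/5b +1133.858ms=12/5b
4) 2267.717ms=24/5b +566.929ms=6/5b
5) 2834.646ms=6b +404.949ms=6/7b
6) 3239.595ms=48/7b +404.949ms=6/7b
7) 3644.544ms=54/7b +404.949ms=6/7b
8) 4049.494ms=60/7b +809.899ms=12/7b
9) 4859.393ms=72/7b +404.949ms=6/7b
10) 5264.342ms=78/7b +404.949ms=6/7b
Σ=12b of 12 (127bpm 6/8) — PASS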